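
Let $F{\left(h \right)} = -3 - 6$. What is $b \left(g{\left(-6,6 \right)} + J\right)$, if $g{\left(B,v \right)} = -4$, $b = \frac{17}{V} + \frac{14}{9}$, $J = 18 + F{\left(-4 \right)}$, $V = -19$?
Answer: $\frac{565}{171} \approx 3.3041$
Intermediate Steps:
$F{\left(h \right)} = -9$ ($F{\left(h \right)} = -3 - 6 = -9$)
$J = 9$ ($J = 18 - 9 = 9$)
$b = \frac{113}{171}$ ($b = \frac{17}{-19} + \frac{14}{9} = 17 \left(- \frac{1}{19}\right) + 14 \cdot \frac{1}{9} = - \frac{17}{19} + \frac{14}{9} = \frac{113}{171} \approx 0.66082$)
$b \left(g{\left(-6,6 \right)} + J\right) = \frac{113 \left(-4 + 9\right)}{171} = \frac{113}{171} \cdot 5 = \frac{565}{171}$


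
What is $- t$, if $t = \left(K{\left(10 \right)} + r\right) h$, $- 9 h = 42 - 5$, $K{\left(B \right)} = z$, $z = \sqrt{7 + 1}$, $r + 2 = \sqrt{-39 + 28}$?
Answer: $- \frac{74}{9} + \frac{74 \sqrt{2}}{9} + \frac{37 i \sqrt{11}}{9} \approx 3.4058 + 13.635 i$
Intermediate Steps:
$r = -2 + i \sqrt{11}$ ($r = -2 + \sqrt{-39 + 28} = -2 + \sqrt{-11} = -2 + i \sqrt{11} \approx -2.0 + 3.3166 i$)
$z = 2 \sqrt{2}$ ($z = \sqrt{8} = 2 \sqrt{2} \approx 2.8284$)
$K{\left(B \right)} = 2 \sqrt{2}$
$h = - \frac{37}{9}$ ($h = - \frac{42 - 5}{9} = \left(- \frac{1}{9}\right) 37 = - \frac{37}{9} \approx -4.1111$)
$t = \frac{74}{9} - \frac{74 \sqrt{2}}{9} - \frac{37 i \sqrt{11}}{9}$ ($t = \left(2 \sqrt{2} - \left(2 - i \sqrt{11}\right)\right) \left(- \frac{37}{9}\right) = \left(-2 + 2 \sqrt{2} + i \sqrt{11}\right) \left(- \frac{37}{9}\right) = \frac{74}{9} - \frac{74 \sqrt{2}}{9} - \frac{37 i \sqrt{11}}{9} \approx -3.4058 - 13.635 i$)
$- t = - (\frac{74}{9} - \frac{74 \sqrt{2}}{9} - \frac{37 i \sqrt{11}}{9}) = - \frac{74}{9} + \frac{74 \sqrt{2}}{9} + \frac{37 i \sqrt{11}}{9}$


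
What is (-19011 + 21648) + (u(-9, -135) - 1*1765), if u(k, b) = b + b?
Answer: 602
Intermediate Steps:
u(k, b) = 2*b
(-19011 + 21648) + (u(-9, -135) - 1*1765) = (-19011 + 21648) + (2*(-135) - 1*1765) = 2637 + (-270 - 1765) = 2637 - 2035 = 602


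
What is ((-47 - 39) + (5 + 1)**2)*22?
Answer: -1100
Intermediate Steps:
((-47 - 39) + (5 + 1)**2)*22 = (-86 + 6**2)*22 = (-86 + 36)*22 = -50*22 = -1100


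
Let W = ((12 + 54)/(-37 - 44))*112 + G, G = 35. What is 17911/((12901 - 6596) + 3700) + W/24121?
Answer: 3883215214/2171975445 ≈ 1.7879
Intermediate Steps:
W = -1519/27 (W = ((12 + 54)/(-37 - 44))*112 + 35 = (66/(-81))*112 + 35 = (66*(-1/81))*112 + 35 = -22/27*112 + 35 = -2464/27 + 35 = -1519/27 ≈ -56.259)
17911/((12901 - 6596) + 3700) + W/24121 = 17911/((12901 - 6596) + 3700) - 1519/27/24121 = 17911/(6305 + 3700) - 1519/27*1/24121 = 17911/10005 - 1519/651267 = 3883215214/2171975445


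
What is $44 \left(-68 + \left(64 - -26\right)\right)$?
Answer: $968$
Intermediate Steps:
$44 \left(-68 + \left(64 - -26\right)\right) = 44 \left(-68 + \left(64 + 26\right)\right) = 44 \left(-68 + 90\right) = 44 \cdot 22 = 968$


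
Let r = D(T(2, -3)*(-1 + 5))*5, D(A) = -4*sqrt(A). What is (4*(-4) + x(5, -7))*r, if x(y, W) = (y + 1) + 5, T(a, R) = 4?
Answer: 400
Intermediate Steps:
x(y, W) = 6 + y (x(y, W) = (1 + y) + 5 = 6 + y)
r = -80 (r = -4*2*sqrt(-1 + 5)*5 = -4*sqrt(4*4)*5 = -4*sqrt(16)*5 = -4*4*5 = -16*5 = -80)
(4*(-4) + x(5, -7))*r = (4*(-4) + (6 + 5))*(-80) = (-16 + 11)*(-80) = -5*(-80) = 400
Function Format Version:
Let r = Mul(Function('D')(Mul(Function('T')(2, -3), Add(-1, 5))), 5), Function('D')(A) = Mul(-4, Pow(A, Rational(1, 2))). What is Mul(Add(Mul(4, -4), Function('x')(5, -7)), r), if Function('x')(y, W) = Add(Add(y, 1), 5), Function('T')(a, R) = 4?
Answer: 400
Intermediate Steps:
Function('x')(y, W) = Add(6, y) (Function('x')(y, W) = Add(Add(1, y), 5) = Add(6, y))
r = -80 (r = Mul(Mul(-4, Pow(Mul(4, Add(-1, 5)), Rational(1, 2))), 5) = Mul(Mul(-4, Pow(Mul(4, 4), Rational(1, 2))), 5) = Mul(Mul(-4, Pow(16, Rational(1, 2))), 5) = Mul(Mul(-4, 4), 5) = Mul(-16, 5) = -80)
Mul(Add(Mul(4, -4), Function('x')(5, -7)), r) = Mul(Add(Mul(4, -4), Add(6, 5)), -80) = Mul(Add(-16, 11), -80) = Mul(-5, -80) = 400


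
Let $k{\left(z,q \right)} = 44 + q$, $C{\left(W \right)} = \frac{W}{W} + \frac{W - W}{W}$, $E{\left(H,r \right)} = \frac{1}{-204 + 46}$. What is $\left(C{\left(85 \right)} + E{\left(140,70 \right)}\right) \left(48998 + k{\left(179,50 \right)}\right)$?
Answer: $\frac{3853722}{79} \approx 48781.0$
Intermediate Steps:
$E{\left(H,r \right)} = - \frac{1}{158}$ ($E{\left(H,r \right)} = \frac{1}{-158} = - \frac{1}{158}$)
$C{\left(W \right)} = 1$ ($C{\left(W \right)} = 1 + \frac{0}{W} = 1 + 0 = 1$)
$\left(C{\left(85 \right)} + E{\left(140,70 \right)}\right) \left(48998 + k{\left(179,50 \right)}\right) = \left(1 - \frac{1}{158}\right) \left(48998 + \left(44 + 50\right)\right) = \frac{157 \left(48998 + 94\right)}{158} = \frac{157}{158} \cdot 49092 = \frac{3853722}{79}$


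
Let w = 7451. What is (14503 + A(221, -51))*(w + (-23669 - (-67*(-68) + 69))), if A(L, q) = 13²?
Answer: -305808496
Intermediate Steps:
A(L, q) = 169
(14503 + A(221, -51))*(w + (-23669 - (-67*(-68) + 69))) = (14503 + 169)*(7451 + (-23669 - (-67*(-68) + 69))) = 14672*(7451 + (-23669 - (4556 + 69))) = 14672*(7451 + (-23669 - 1*4625)) = 14672*(7451 + (-23669 - 4625)) = 14672*(7451 - 28294) = 14672*(-20843) = -305808496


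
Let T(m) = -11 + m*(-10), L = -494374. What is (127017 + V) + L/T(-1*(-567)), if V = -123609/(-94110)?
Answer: 22651819397113/178212970 ≈ 1.2711e+5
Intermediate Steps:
V = 41203/31370 (V = -123609*(-1/94110) = 41203/31370 ≈ 1.3135)
T(m) = -11 - 10*m
(127017 + V) + L/T(-1*(-567)) = (127017 + 41203/31370) - 494374/(-11 - (-10)*(-567)) = 3984564493/31370 - 494374/(-11 - 10*567) = 3984564493/31370 - 494374/(-11 - 5670) = 3984564493/31370 - 494374/(-5681) = 3984564493/31370 - 494374*(-1/5681) = 3984564493/31370 + 494374/5681 = 22651819397113/178212970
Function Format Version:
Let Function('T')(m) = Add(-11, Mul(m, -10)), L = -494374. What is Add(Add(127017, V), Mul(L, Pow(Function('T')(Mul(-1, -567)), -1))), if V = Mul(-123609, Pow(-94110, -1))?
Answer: Rational(22651819397113, 178212970) ≈ 1.2711e+5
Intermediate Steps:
V = Rational(41203, 31370) (V = Mul(-123609, Rational(-1, 94110)) = Rational(41203, 31370) ≈ 1.3135)
Function('T')(m) = Add(-11, Mul(-10, m))
Add(Add(127017, V), Mul(L, Pow(Function('T')(Mul(-1, -567)), -1))) = Add(Add(127017, Rational(41203, 31370)), Mul(-494374, Pow(Add(-11, Mul(-10, Mul(-1, -567))), -1))) = Add(Rational(3984564493, 31370), Mul(-494374, Pow(Add(-11, Mul(-10, 567)), -1))) = Add(Rational(3984564493, 31370), Mul(-494374, Pow(Add(-11, -5670), -1))) = Add(Rational(3984564493, 31370), Mul(-494374, Pow(-5681, -1))) = Add(Rational(3984564493, 31370), Mul(-494374, Rational(-1, 5681))) = Add(Rational(3984564493, 31370), Rational(494374, 5681)) = Rational(22651819397113, 178212970)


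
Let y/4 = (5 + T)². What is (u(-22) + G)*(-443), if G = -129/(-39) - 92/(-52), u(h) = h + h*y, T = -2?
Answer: 4658588/13 ≈ 3.5835e+5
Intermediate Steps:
y = 36 (y = 4*(5 - 2)² = 4*3² = 4*9 = 36)
u(h) = 37*h (u(h) = h + h*36 = h + 36*h = 37*h)
G = 66/13 (G = -129*(-1/39) - 92*(-1/52) = 43/13 + 23/13 = 66/13 ≈ 5.0769)
(u(-22) + G)*(-443) = (37*(-22) + 66/13)*(-443) = (-814 + 66/13)*(-443) = -10516/13*(-443) = 4658588/13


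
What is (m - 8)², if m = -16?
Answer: 576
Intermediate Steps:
(m - 8)² = (-16 - 8)² = (-24)² = 576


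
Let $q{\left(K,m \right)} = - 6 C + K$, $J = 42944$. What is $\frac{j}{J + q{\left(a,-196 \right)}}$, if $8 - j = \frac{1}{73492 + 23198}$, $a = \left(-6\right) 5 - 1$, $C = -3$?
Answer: $\frac{773519}{4150998390} \approx 0.00018635$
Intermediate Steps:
$a = -31$ ($a = -30 - 1 = -31$)
$q{\left(K,m \right)} = 18 + K$ ($q{\left(K,m \right)} = \left(-6\right) \left(-3\right) + K = 18 + K$)
$j = \frac{773519}{96690}$ ($j = 8 - \frac{1}{73492 + 23198} = 8 - \frac{1}{96690} = \frac{773519}{96690} \approx 8.0$)
$\frac{j}{J + q{\left(a,-196 \right)}} = \frac{773519}{96690 \left(42944 + \left(18 - 31\right)\right)} = \frac{773519}{96690 \left(42944 - 13\right)} = \frac{773519}{96690 \cdot 42931} = \frac{773519}{96690} \cdot \frac{1}{42931} = \frac{773519}{4150998390}$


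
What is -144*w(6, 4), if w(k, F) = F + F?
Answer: -1152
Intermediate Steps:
w(k, F) = 2*F
-144*w(6, 4) = -288*4 = -144*8 = -1152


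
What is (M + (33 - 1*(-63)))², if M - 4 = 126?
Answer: 51076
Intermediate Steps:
M = 130 (M = 4 + 126 = 130)
(M + (33 - 1*(-63)))² = (130 + (33 - 1*(-63)))² = (130 + (33 + 63))² = (130 + 96)² = 226² = 51076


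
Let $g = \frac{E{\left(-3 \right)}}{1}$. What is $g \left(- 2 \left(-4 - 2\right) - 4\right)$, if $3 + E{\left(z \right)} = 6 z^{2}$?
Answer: $408$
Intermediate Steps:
$E{\left(z \right)} = -3 + 6 z^{2}$
$g = 51$ ($g = \frac{-3 + 6 \left(-3\right)^{2}}{1} = \left(-3 + 6 \cdot 9\right) 1 = \left(-3 + 54\right) 1 = 51 \cdot 1 = 51$)
$g \left(- 2 \left(-4 - 2\right) - 4\right) = 51 \left(- 2 \left(-4 - 2\right) - 4\right) = 51 \left(\left(-2\right) \left(-6\right) - 4\right) = 51 \left(12 - 4\right) = 51 \cdot 8 = 408$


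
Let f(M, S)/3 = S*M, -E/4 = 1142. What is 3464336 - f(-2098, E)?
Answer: -25286656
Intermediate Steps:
E = -4568 (E = -4*1142 = -4568)
f(M, S) = 3*M*S (f(M, S) = 3*(S*M) = 3*(M*S) = 3*M*S)
3464336 - f(-2098, E) = 3464336 - 3*(-2098)*(-4568) = 3464336 - 1*28750992 = 3464336 - 28750992 = -25286656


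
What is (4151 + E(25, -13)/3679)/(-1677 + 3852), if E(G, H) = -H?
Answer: 391578/205175 ≈ 1.9085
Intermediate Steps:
(4151 + E(25, -13)/3679)/(-1677 + 3852) = (4151 - 1*(-13)/3679)/(-1677 + 3852) = (4151 + 13*(1/3679))/2175 = (4151 + 1/283)*(1/2175) = (1174734/283)*(1/2175) = 391578/205175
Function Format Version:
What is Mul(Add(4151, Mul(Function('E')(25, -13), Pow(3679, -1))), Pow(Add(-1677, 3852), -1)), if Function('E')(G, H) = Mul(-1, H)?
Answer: Rational(391578, 205175) ≈ 1.9085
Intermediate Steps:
Mul(Add(4151, Mul(Function('E')(25, -13), Pow(3679, -1))), Pow(Add(-1677, 3852), -1)) = Mul(Add(4151, Mul(Mul(-1, -13), Pow(3679, -1))), Pow(Add(-1677, 3852), -1)) = Mul(Add(4151, Mul(13, Rational(1, 3679))), Pow(2175, -1)) = Mul(Add(4151, Rational(1, 283)), Rational(1, 2175)) = Mul(Rational(1174734, 283), Rational(1, 2175)) = Rational(391578, 205175)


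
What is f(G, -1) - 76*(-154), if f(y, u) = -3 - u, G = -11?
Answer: 11702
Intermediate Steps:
f(G, -1) - 76*(-154) = (-3 - 1*(-1)) - 76*(-154) = (-3 + 1) + 11704 = -2 + 11704 = 11702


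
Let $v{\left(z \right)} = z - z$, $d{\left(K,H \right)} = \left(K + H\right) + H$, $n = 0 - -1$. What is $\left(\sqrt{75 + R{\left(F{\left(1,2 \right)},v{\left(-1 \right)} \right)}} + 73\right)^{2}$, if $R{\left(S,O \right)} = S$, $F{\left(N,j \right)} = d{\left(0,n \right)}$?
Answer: $\left(73 + \sqrt{77}\right)^{2} \approx 6687.1$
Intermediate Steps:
$n = 1$ ($n = 0 + 1 = 1$)
$d{\left(K,H \right)} = K + 2 H$ ($d{\left(K,H \right)} = \left(H + K\right) + H = K + 2 H$)
$F{\left(N,j \right)} = 2$ ($F{\left(N,j \right)} = 0 + 2 \cdot 1 = 0 + 2 = 2$)
$v{\left(z \right)} = 0$
$\left(\sqrt{75 + R{\left(F{\left(1,2 \right)},v{\left(-1 \right)} \right)}} + 73\right)^{2} = \left(\sqrt{75 + 2} + 73\right)^{2} = \left(\sqrt{77} + 73\right)^{2} = \left(73 + \sqrt{77}\right)^{2}$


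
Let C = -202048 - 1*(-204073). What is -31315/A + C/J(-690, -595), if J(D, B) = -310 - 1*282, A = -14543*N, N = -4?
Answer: -34084195/8609456 ≈ -3.9589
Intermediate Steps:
C = 2025 (C = -202048 + 204073 = 2025)
A = 58172 (A = -14543*(-4) = 58172)
J(D, B) = -592 (J(D, B) = -310 - 282 = -592)
-31315/A + C/J(-690, -595) = -31315/58172 + 2025/(-592) = -31315*1/58172 + 2025*(-1/592) = -31315/58172 - 2025/592 = -34084195/8609456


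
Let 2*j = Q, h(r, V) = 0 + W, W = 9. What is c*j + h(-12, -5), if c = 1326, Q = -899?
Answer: -596028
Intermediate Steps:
h(r, V) = 9 (h(r, V) = 0 + 9 = 9)
j = -899/2 (j = (½)*(-899) = -899/2 ≈ -449.50)
c*j + h(-12, -5) = 1326*(-899/2) + 9 = -596037 + 9 = -596028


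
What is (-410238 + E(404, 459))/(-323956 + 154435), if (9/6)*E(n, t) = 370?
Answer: 1229974/508563 ≈ 2.4185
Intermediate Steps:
E(n, t) = 740/3 (E(n, t) = (⅔)*370 = 740/3)
(-410238 + E(404, 459))/(-323956 + 154435) = (-410238 + 740/3)/(-323956 + 154435) = -1229974/3/(-169521) = -1229974/3*(-1/169521) = 1229974/508563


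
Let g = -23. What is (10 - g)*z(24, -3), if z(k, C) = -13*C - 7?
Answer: 1056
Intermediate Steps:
z(k, C) = -7 - 13*C
(10 - g)*z(24, -3) = (10 - 1*(-23))*(-7 - 13*(-3)) = (10 + 23)*(-7 + 39) = 33*32 = 1056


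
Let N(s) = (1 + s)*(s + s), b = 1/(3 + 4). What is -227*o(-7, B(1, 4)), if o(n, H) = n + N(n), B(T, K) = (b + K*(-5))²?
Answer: -17479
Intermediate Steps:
b = ⅐ (b = 1/7 = ⅐ ≈ 0.14286)
N(s) = 2*s*(1 + s) (N(s) = (1 + s)*(2*s) = 2*s*(1 + s))
B(T, K) = (⅐ - 5*K)² (B(T, K) = (⅐ + K*(-5))² = (⅐ - 5*K)²)
o(n, H) = n + 2*n*(1 + n)
-227*o(-7, B(1, 4)) = -(-1589)*(3 + 2*(-7)) = -(-1589)*(3 - 14) = -(-1589)*(-11) = -227*77 = -17479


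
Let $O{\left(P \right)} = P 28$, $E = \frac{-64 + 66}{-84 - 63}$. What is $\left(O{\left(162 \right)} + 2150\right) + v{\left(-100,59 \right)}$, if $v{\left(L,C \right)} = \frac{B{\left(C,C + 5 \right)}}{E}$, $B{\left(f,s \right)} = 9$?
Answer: $\frac{12049}{2} \approx 6024.5$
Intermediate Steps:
$E = - \frac{2}{147}$ ($E = \frac{2}{-147} = 2 \left(- \frac{1}{147}\right) = - \frac{2}{147} \approx -0.013605$)
$v{\left(L,C \right)} = - \frac{1323}{2}$ ($v{\left(L,C \right)} = \frac{9}{- \frac{2}{147}} = 9 \left(- \frac{147}{2}\right) = - \frac{1323}{2}$)
$O{\left(P \right)} = 28 P$
$\left(O{\left(162 \right)} + 2150\right) + v{\left(-100,59 \right)} = \left(28 \cdot 162 + 2150\right) - \frac{1323}{2} = \left(4536 + 2150\right) - \frac{1323}{2} = 6686 - \frac{1323}{2} = \frac{12049}{2}$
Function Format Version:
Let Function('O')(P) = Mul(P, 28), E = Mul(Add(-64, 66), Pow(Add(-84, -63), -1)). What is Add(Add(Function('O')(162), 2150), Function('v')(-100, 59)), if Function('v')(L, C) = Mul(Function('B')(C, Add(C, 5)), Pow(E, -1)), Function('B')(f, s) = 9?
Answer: Rational(12049, 2) ≈ 6024.5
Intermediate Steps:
E = Rational(-2, 147) (E = Mul(2, Pow(-147, -1)) = Mul(2, Rational(-1, 147)) = Rational(-2, 147) ≈ -0.013605)
Function('v')(L, C) = Rational(-1323, 2) (Function('v')(L, C) = Mul(9, Pow(Rational(-2, 147), -1)) = Mul(9, Rational(-147, 2)) = Rational(-1323, 2))
Function('O')(P) = Mul(28, P)
Add(Add(Function('O')(162), 2150), Function('v')(-100, 59)) = Add(Add(Mul(28, 162), 2150), Rational(-1323, 2)) = Add(Add(4536, 2150), Rational(-1323, 2)) = Add(6686, Rational(-1323, 2)) = Rational(12049, 2)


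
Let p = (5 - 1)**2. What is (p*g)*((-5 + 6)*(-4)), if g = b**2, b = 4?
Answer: -1024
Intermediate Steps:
g = 16 (g = 4**2 = 16)
p = 16 (p = 4**2 = 16)
(p*g)*((-5 + 6)*(-4)) = (16*16)*((-5 + 6)*(-4)) = 256*(1*(-4)) = 256*(-4) = -1024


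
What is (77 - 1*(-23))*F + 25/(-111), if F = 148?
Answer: 1642775/111 ≈ 14800.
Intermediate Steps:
(77 - 1*(-23))*F + 25/(-111) = (77 - 1*(-23))*148 + 25/(-111) = (77 + 23)*148 + 25*(-1/111) = 100*148 - 25/111 = 14800 - 25/111 = 1642775/111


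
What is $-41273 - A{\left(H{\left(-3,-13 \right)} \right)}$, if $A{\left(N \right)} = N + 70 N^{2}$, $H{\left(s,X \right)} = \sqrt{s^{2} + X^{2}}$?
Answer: $-53733 - \sqrt{178} \approx -53746.0$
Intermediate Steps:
$H{\left(s,X \right)} = \sqrt{X^{2} + s^{2}}$
$-41273 - A{\left(H{\left(-3,-13 \right)} \right)} = -41273 - \sqrt{\left(-13\right)^{2} + \left(-3\right)^{2}} \left(1 + 70 \sqrt{\left(-13\right)^{2} + \left(-3\right)^{2}}\right) = -41273 - \sqrt{169 + 9} \left(1 + 70 \sqrt{169 + 9}\right) = -41273 - \sqrt{178} \left(1 + 70 \sqrt{178}\right)$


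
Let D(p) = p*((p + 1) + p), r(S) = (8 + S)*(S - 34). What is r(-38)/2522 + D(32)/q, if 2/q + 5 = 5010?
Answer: 6563758280/1261 ≈ 5.2052e+6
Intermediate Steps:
r(S) = (-34 + S)*(8 + S) (r(S) = (8 + S)*(-34 + S) = (-34 + S)*(8 + S))
q = 2/5005 (q = 2/(-5 + 5010) = 2/5005 ≈ 0.00039960)
D(p) = p*(1 + 2*p) (D(p) = p*((1 + p) + p) = p*(1 + 2*p))
r(-38)/2522 + D(32)/q = (-272 + (-38)² - 26*(-38))/2522 + (32*(1 + 2*32))/(2/5005) = (-272 + 1444 + 988)*(1/2522) + (32*(1 + 64))*(5005/2) = 2160*(1/2522) + (32*65)*(5005/2) = 1080/1261 + 2080*(5005/2) = 1080/1261 + 5205200 = 6563758280/1261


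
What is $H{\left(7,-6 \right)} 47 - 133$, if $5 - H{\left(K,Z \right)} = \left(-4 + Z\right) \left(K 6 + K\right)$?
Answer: $23132$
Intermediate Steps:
$H{\left(K,Z \right)} = 5 - 7 K \left(-4 + Z\right)$ ($H{\left(K,Z \right)} = 5 - \left(-4 + Z\right) \left(K 6 + K\right) = 5 - \left(-4 + Z\right) \left(6 K + K\right) = 5 - \left(-4 + Z\right) 7 K = 5 - 7 K \left(-4 + Z\right)$)
$H{\left(7,-6 \right)} 47 - 133 = \left(5 + 28 \cdot 7 - 49 \left(-6\right)\right) 47 - 133 = \left(5 + 196 + 294\right) 47 - 133 = 495 \cdot 47 - 133 = 23265 - 133 = 23132$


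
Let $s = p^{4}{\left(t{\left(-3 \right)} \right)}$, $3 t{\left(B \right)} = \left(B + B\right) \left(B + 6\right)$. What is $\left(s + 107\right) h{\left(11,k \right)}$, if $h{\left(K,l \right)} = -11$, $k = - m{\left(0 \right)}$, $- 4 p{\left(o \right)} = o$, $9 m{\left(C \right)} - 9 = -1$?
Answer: $- \frac{19723}{16} \approx -1232.7$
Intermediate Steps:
$m{\left(C \right)} = \frac{8}{9}$ ($m{\left(C \right)} = 1 + \frac{1}{9} \left(-1\right) = 1 - \frac{1}{9} = \frac{8}{9}$)
$t{\left(B \right)} = \frac{2 B \left(6 + B\right)}{3}$ ($t{\left(B \right)} = \frac{\left(B + B\right) \left(B + 6\right)}{3} = \frac{2 B \left(6 + B\right)}{3}$)
$p{\left(o \right)} = - \frac{o}{4}$
$k = - \frac{8}{9}$ ($k = \left(-1\right) \frac{8}{9} = - \frac{8}{9} \approx -0.88889$)
$s = \frac{81}{16}$ ($s = \left(- \frac{\frac{2}{3} \left(-3\right) \left(6 - 3\right)}{4}\right)^{4} = \left(- \frac{\frac{2}{3} \left(-3\right) 3}{4}\right)^{4} = \left(\left(- \frac{1}{4}\right) \left(-6\right)\right)^{4} = \left(\frac{3}{2}\right)^{4} = \frac{81}{16} \approx 5.0625$)
$\left(s + 107\right) h{\left(11,k \right)} = \left(\frac{81}{16} + 107\right) \left(-11\right) = \frac{1793}{16} \left(-11\right) = - \frac{19723}{16}$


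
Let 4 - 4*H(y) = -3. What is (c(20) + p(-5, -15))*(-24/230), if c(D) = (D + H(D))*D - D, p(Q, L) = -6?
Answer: -4908/115 ≈ -42.678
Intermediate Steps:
H(y) = 7/4 (H(y) = 1 - ¼*(-3) = 1 + ¾ = 7/4)
c(D) = -D + D*(7/4 + D) (c(D) = (D + 7/4)*D - D = (7/4 + D)*D - D = D*(7/4 + D) - D = -D + D*(7/4 + D))
(c(20) + p(-5, -15))*(-24/230) = ((¼)*20*(3 + 4*20) - 6)*(-24/230) = ((¼)*20*(3 + 80) - 6)*(-24*1/230) = ((¼)*20*83 - 6)*(-12/115) = (415 - 6)*(-12/115) = 409*(-12/115) = -4908/115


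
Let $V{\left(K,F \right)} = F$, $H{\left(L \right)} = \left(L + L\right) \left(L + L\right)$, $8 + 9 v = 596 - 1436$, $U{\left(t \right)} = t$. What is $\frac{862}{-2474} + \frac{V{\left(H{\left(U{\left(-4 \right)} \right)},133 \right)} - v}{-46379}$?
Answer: $- \frac{182433806}{516337407} \approx -0.35332$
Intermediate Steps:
$v = - \frac{848}{9}$ ($v = - \frac{8}{9} + \frac{596 - 1436}{9} = - \frac{8}{9} + \frac{1}{9} \left(-840\right) = - \frac{8}{9} - \frac{280}{3} = - \frac{848}{9} \approx -94.222$)
$H{\left(L \right)} = 4 L^{2}$ ($H{\left(L \right)} = 2 L 2 L = 4 L^{2}$)
$\frac{862}{-2474} + \frac{V{\left(H{\left(U{\left(-4 \right)} \right)},133 \right)} - v}{-46379} = \frac{862}{-2474} + \frac{133 - - \frac{848}{9}}{-46379} = 862 \left(- \frac{1}{2474}\right) + \left(133 + \frac{848}{9}\right) \left(- \frac{1}{46379}\right) = - \frac{431}{1237} + \frac{2045}{9} \left(- \frac{1}{46379}\right) = - \frac{431}{1237} - \frac{2045}{417411} = - \frac{182433806}{516337407}$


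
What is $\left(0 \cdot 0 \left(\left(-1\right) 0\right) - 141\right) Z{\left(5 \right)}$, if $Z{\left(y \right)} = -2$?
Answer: $282$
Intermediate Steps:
$\left(0 \cdot 0 \left(\left(-1\right) 0\right) - 141\right) Z{\left(5 \right)} = \left(0 \cdot 0 \left(\left(-1\right) 0\right) - 141\right) \left(-2\right) = \left(0 \cdot 0 - 141\right) \left(-2\right) = \left(0 - 141\right) \left(-2\right) = \left(-141\right) \left(-2\right) = 282$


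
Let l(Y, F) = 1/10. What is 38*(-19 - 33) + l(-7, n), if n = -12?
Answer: -19759/10 ≈ -1975.9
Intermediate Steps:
l(Y, F) = ⅒
38*(-19 - 33) + l(-7, n) = 38*(-19 - 33) + ⅒ = 38*(-52) + ⅒ = -1976 + ⅒ = -19759/10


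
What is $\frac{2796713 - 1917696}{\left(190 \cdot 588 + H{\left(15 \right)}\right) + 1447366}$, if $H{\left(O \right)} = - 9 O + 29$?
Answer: $\frac{879017}{1558980} \approx 0.56384$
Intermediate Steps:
$H{\left(O \right)} = 29 - 9 O$
$\frac{2796713 - 1917696}{\left(190 \cdot 588 + H{\left(15 \right)}\right) + 1447366} = \frac{2796713 - 1917696}{\left(190 \cdot 588 + \left(29 - 135\right)\right) + 1447366} = \frac{2796713 - 1917696}{\left(111720 + \left(29 - 135\right)\right) + 1447366} = \frac{879017}{\left(111720 - 106\right) + 1447366} = \frac{879017}{111614 + 1447366} = \frac{879017}{1558980}$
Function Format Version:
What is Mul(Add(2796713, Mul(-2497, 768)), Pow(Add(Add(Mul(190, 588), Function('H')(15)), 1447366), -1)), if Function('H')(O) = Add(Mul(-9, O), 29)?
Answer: Rational(879017, 1558980) ≈ 0.56384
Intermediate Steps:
Function('H')(O) = Add(29, Mul(-9, O))
Mul(Add(2796713, Mul(-2497, 768)), Pow(Add(Add(Mul(190, 588), Function('H')(15)), 1447366), -1)) = Mul(Add(2796713, Mul(-2497, 768)), Pow(Add(Add(Mul(190, 588), Add(29, Mul(-9, 15))), 1447366), -1)) = Mul(Add(2796713, -1917696), Pow(Add(Add(111720, Add(29, -135)), 1447366), -1)) = Mul(879017, Pow(Add(Add(111720, -106), 1447366), -1)) = Mul(879017, Pow(Add(111614, 1447366), -1)) = Mul(879017, Pow(1558980, -1)) = Mul(879017, Rational(1, 1558980)) = Rational(879017, 1558980)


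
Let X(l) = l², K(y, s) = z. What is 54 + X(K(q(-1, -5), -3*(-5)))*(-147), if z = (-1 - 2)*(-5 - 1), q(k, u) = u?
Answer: -47574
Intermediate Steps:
z = 18 (z = -3*(-6) = 18)
K(y, s) = 18
54 + X(K(q(-1, -5), -3*(-5)))*(-147) = 54 + 18²*(-147) = 54 + 324*(-147) = 54 - 47628 = -47574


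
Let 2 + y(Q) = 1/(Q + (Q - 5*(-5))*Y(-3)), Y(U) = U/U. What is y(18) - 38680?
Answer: -2359601/61 ≈ -38682.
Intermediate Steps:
Y(U) = 1
y(Q) = -2 + 1/(25 + 2*Q) (y(Q) = -2 + 1/(Q + (Q - 5*(-5))*1) = -2 + 1/(Q + (Q + 25)*1) = -2 + 1/(Q + (25 + Q)*1) = -2 + 1/(Q + (25 + Q)) = -2 + 1/(25 + 2*Q))
y(18) - 38680 = (-49 - 4*18)/(25 + 2*18) - 38680 = (-49 - 72)/(25 + 36) - 38680 = -121/61 - 38680 = -2359601/61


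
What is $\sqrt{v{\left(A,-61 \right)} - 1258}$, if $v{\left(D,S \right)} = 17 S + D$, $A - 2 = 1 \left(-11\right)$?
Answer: $48 i \approx 48.0 i$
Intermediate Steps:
$A = -9$ ($A = 2 + 1 \left(-11\right) = 2 - 11 = -9$)
$v{\left(D,S \right)} = D + 17 S$
$\sqrt{v{\left(A,-61 \right)} - 1258} = \sqrt{\left(-9 + 17 \left(-61\right)\right) - 1258} = \sqrt{\left(-9 - 1037\right) - 1258} = \sqrt{-1046 - 1258} = \sqrt{-2304} = 48 i$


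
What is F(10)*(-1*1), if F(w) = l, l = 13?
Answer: -13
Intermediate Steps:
F(w) = 13
F(10)*(-1*1) = 13*(-1*1) = 13*(-1) = -13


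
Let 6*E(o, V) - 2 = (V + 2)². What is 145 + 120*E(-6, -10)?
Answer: 1465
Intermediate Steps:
E(o, V) = ⅓ + (2 + V)²/6 (E(o, V) = ⅓ + (V + 2)²/6 = ⅓ + (2 + V)²/6)
145 + 120*E(-6, -10) = 145 + 120*(⅓ + (2 - 10)²/6) = 145 + 120*(⅓ + (⅙)*(-8)²) = 145 + 120*(⅓ + (⅙)*64) = 145 + 120*(⅓ + 32/3) = 145 + 120*11 = 145 + 1320 = 1465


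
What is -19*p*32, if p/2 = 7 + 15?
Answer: -26752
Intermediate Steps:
p = 44 (p = 2*(7 + 15) = 2*22 = 44)
-19*p*32 = -19*44*32 = -836*32 = -26752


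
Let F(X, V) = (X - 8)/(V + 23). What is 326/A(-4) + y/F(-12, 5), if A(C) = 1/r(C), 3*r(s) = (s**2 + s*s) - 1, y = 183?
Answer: 46687/15 ≈ 3112.5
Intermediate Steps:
r(s) = -1/3 + 2*s**2/3 (r(s) = ((s**2 + s*s) - 1)/3 = ((s**2 + s**2) - 1)/3 = (2*s**2 - 1)/3 = (-1 + 2*s**2)/3 = -1/3 + 2*s**2/3)
A(C) = 1/(-1/3 + 2*C**2/3)
F(X, V) = (-8 + X)/(23 + V)
326/A(-4) + y/F(-12, 5) = 326/((3/(-1 + 2*(-4)**2))) + 183/(((-8 - 12)/(23 + 5))) = 326/((3/(-1 + 2*16))) + 183/((-20/28)) = 326/((3/(-1 + 32))) + 183/(((1/28)*(-20))) = 326/((3/31)) + 183/(-5/7) = 326/((3*(1/31))) + 183*(-7/5) = 326/(3/31) - 1281/5 = 326*(31/3) - 1281/5 = 10106/3 - 1281/5 = 46687/15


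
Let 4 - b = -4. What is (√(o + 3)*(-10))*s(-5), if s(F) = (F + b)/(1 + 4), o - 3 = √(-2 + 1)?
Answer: -6*√(6 + I) ≈ -14.748 - 1.2205*I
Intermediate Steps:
o = 3 + I (o = 3 + √(-2 + 1) = 3 + √(-1) = 3 + I ≈ 3.0 + 1.0*I)
b = 8 (b = 4 - 1*(-4) = 4 + 4 = 8)
s(F) = 8/5 + F/5 (s(F) = (F + 8)/(1 + 4) = (8 + F)/5 = (8 + F)*(⅕) = 8/5 + F/5)
(√(o + 3)*(-10))*s(-5) = (√((3 + I) + 3)*(-10))*(8/5 + (⅕)*(-5)) = (√(6 + I)*(-10))*(8/5 - 1) = -10*√(6 + I)*(⅗) = -6*√(6 + I)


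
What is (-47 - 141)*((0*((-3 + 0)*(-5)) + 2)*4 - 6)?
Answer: -376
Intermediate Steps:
(-47 - 141)*((0*((-3 + 0)*(-5)) + 2)*4 - 6) = -188*((0*(-3*(-5)) + 2)*4 - 6) = -188*((0*15 + 2)*4 - 6) = -188*((0 + 2)*4 - 6) = -188*(2*4 - 6) = -188*(8 - 6) = -188*2 = -376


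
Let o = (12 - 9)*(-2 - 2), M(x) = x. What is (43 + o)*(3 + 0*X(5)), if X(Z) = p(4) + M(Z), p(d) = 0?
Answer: 93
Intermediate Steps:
o = -12 (o = 3*(-4) = -12)
X(Z) = Z (X(Z) = 0 + Z = Z)
(43 + o)*(3 + 0*X(5)) = (43 - 12)*(3 + 0*5) = 31*(3 + 0) = 31*3 = 93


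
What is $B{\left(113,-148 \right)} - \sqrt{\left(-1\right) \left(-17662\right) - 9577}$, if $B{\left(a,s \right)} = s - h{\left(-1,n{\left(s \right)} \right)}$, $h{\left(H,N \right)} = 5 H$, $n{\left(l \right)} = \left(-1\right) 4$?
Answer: $-143 - 7 \sqrt{165} \approx -232.92$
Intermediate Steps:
$n{\left(l \right)} = -4$
$B{\left(a,s \right)} = 5 + s$ ($B{\left(a,s \right)} = s - 5 \left(-1\right) = s - -5 = s + 5 = 5 + s$)
$B{\left(113,-148 \right)} - \sqrt{\left(-1\right) \left(-17662\right) - 9577} = \left(5 - 148\right) - \sqrt{\left(-1\right) \left(-17662\right) - 9577} = -143 - \sqrt{17662 - 9577} = -143 - \sqrt{8085} = -143 - 7 \sqrt{165}$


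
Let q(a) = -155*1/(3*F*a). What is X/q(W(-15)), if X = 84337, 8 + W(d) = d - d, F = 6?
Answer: 12144528/155 ≈ 78352.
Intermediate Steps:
W(d) = -8 (W(d) = -8 + (d - d) = -8 + 0 = -8)
q(a) = -155/(18*a) (q(a) = -155*1/(18*a) = -155/(18*a))
X/q(W(-15)) = 84337/((-155/18/(-8))) = 84337/((-155/18*(-1/8))) = 84337/(155/144) = 84337*(144/155) = 12144528/155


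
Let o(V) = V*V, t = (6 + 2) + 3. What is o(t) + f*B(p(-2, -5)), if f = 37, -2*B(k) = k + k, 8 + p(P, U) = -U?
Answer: 232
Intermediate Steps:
p(P, U) = -8 - U
B(k) = -k (B(k) = -(k + k)/2 = -k)
t = 11 (t = 8 + 3 = 11)
o(V) = V²
o(t) + f*B(p(-2, -5)) = 11² + 37*(-(-8 - 1*(-5))) = 121 + 37*(-(-8 + 5)) = 121 + 37*(-1*(-3)) = 121 + 37*3 = 121 + 111 = 232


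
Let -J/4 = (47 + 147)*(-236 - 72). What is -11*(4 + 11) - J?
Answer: -239173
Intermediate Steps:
J = 239008 (J = -4*(47 + 147)*(-236 - 72) = -776*(-308) = -4*(-59752) = 239008)
-11*(4 + 11) - J = -11*(4 + 11) - 1*239008 = -11*15 - 239008 = -165 - 239008 = -239173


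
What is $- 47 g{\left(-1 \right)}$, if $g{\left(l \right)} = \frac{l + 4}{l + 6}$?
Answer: $- \frac{141}{5} \approx -28.2$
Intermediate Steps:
$g{\left(l \right)} = \frac{4 + l}{6 + l}$
$- 47 g{\left(-1 \right)} = - 47 \frac{4 - 1}{6 - 1} = - 47 \cdot \frac{1}{5} \cdot 3 = \left(-47\right) \frac{3}{5} = - \frac{141}{5}$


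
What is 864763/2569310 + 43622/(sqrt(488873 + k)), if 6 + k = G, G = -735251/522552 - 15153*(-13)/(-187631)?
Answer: 864763/2569310 + 87244*sqrt(1174888798017546317576926710)/47931679520768195 ≈ 62.726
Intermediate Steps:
G = -240892876309/98046954312 (G = -735251*1/522552 + 196989*(-1/187631) = -735251/522552 - 196989/187631 = -240892876309/98046954312 ≈ -2.4569)
k = -829174602181/98046954312 (k = -6 - 240892876309/98046954312 = -829174602181/98046954312 ≈ -8.4569)
864763/2569310 + 43622/(sqrt(488873 + k)) = 864763/2569310 + 43622/(sqrt(488873 - 829174602181/98046954312)) = 864763*(1/2569310) + 43622/(sqrt(47931679520768195/98046954312)) = 864763/2569310 + 43622/((sqrt(1174888798017546317576926710)/49023477156)) = 864763/2569310 + 43622*(2*sqrt(1174888798017546317576926710)/47931679520768195) = 864763/2569310 + 87244*sqrt(1174888798017546317576926710)/47931679520768195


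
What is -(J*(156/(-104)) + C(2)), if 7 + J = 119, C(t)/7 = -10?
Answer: 238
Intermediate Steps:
C(t) = -70 (C(t) = 7*(-10) = -70)
J = 112 (J = -7 + 119 = 112)
-(J*(156/(-104)) + C(2)) = -(112*(156/(-104)) - 70) = -(112*(156*(-1/104)) - 70) = -(112*(-3/2) - 70) = -(-168 - 70) = -1*(-238) = 238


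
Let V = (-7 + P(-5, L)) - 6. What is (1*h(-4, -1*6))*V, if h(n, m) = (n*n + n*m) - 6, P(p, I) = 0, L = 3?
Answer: -442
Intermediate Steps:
h(n, m) = -6 + n² + m*n (h(n, m) = (n² + m*n) - 6 = -6 + n² + m*n)
V = -13 (V = (-7 + 0) - 6 = -7 - 6 = -13)
(1*h(-4, -1*6))*V = (1*(-6 + (-4)² - 1*6*(-4)))*(-13) = (1*(-6 + 16 - 6*(-4)))*(-13) = (1*(-6 + 16 + 24))*(-13) = (1*34)*(-13) = 34*(-13) = -442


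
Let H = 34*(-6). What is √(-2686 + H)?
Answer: 17*I*√10 ≈ 53.759*I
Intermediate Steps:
H = -204
√(-2686 + H) = √(-2686 - 204) = √(-2890) = 17*I*√10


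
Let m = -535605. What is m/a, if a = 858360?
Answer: -35707/57224 ≈ -0.62399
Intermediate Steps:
m/a = -535605/858360 = -535605*1/858360 = -35707/57224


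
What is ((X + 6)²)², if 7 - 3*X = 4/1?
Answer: 2401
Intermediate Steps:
X = 1 (X = 7/3 - 4/(3*1) = 7/3 - 4/3 = 1)
((X + 6)²)² = ((1 + 6)²)² = (7²)² = 49² = 2401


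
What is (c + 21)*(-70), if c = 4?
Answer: -1750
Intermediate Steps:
(c + 21)*(-70) = (4 + 21)*(-70) = 25*(-70) = -1750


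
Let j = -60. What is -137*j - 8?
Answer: 8212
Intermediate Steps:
-137*j - 8 = -137*(-60) - 8 = 8220 - 8 = 8212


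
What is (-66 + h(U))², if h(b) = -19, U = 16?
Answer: 7225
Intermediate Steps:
(-66 + h(U))² = (-66 - 19)² = (-85)² = 7225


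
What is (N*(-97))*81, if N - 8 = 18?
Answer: -204282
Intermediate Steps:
N = 26 (N = 8 + 18 = 26)
(N*(-97))*81 = (26*(-97))*81 = -2522*81 = -204282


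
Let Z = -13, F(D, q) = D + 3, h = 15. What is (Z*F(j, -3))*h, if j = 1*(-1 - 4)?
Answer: 390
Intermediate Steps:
j = -5 (j = 1*(-5) = -5)
F(D, q) = 3 + D
(Z*F(j, -3))*h = -13*(3 - 5)*15 = -13*(-2)*15 = 26*15 = 390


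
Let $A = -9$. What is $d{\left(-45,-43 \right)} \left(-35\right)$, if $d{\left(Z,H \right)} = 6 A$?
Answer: $1890$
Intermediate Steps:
$d{\left(Z,H \right)} = -54$ ($d{\left(Z,H \right)} = 6 \left(-9\right) = -54$)
$d{\left(-45,-43 \right)} \left(-35\right) = \left(-54\right) \left(-35\right) = 1890$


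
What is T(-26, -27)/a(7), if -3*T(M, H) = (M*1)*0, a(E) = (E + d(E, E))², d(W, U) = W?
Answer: 0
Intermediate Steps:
a(E) = 4*E² (a(E) = (E + E)² = (2*E)² = 4*E²)
T(M, H) = 0 (T(M, H) = -M*1*0/3 = -M*0/3 = -⅓*0 = 0)
T(-26, -27)/a(7) = 0/((4*7²)) = 0/((4*49)) = 0/196 = 0*(1/196) = 0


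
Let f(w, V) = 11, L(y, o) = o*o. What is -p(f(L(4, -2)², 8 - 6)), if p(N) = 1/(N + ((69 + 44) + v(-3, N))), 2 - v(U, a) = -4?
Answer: -1/130 ≈ -0.0076923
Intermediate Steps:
v(U, a) = 6 (v(U, a) = 2 - 1*(-4) = 2 + 4 = 6)
L(y, o) = o²
p(N) = 1/(119 + N) (p(N) = 1/(N + ((69 + 44) + 6)) = 1/(N + (113 + 6)) = 1/(N + 119) = 1/(119 + N))
-p(f(L(4, -2)², 8 - 6)) = -1/(119 + 11) = -1/130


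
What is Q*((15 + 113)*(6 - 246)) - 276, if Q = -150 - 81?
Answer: 7096044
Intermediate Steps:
Q = -231
Q*((15 + 113)*(6 - 246)) - 276 = -231*(15 + 113)*(6 - 246) - 276 = -29568*(-240) - 276 = -231*(-30720) - 276 = 7096320 - 276 = 7096044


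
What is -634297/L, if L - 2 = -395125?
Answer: 634297/395123 ≈ 1.6053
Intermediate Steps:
L = -395123 (L = 2 - 395125 = -395123)
-634297/L = -634297/(-395123) = -634297*(-1/395123) = 634297/395123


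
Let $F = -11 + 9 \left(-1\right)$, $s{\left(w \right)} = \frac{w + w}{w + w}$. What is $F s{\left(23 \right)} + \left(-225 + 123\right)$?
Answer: $-122$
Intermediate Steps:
$s{\left(w \right)} = 1$ ($s{\left(w \right)} = \frac{2 w}{2 w} = 2 w \frac{1}{2 w} = 1$)
$F = -20$ ($F = -11 - 9 = -20$)
$F s{\left(23 \right)} + \left(-225 + 123\right) = \left(-20\right) 1 + \left(-225 + 123\right) = -20 - 102 = -122$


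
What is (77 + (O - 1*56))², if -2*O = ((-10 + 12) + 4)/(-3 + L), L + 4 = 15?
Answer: 27225/64 ≈ 425.39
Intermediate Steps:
L = 11 (L = -4 + 15 = 11)
O = -3/8 (O = -((-10 + 12) + 4)/(2*(-3 + 11)) = -(2 + 4)/(2*8) = -3/8 ≈ -0.37500)
(77 + (O - 1*56))² = (77 + (-3/8 - 1*56))² = (77 + (-3/8 - 56))² = (77 - 451/8)² = (165/8)² = 27225/64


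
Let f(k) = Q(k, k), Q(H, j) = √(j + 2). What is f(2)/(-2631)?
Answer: -2/2631 ≈ -0.00076017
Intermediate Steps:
Q(H, j) = √(2 + j)
f(k) = √(2 + k)
f(2)/(-2631) = √(2 + 2)/(-2631) = √4*(-1/2631) = 2*(-1/2631) = -2/2631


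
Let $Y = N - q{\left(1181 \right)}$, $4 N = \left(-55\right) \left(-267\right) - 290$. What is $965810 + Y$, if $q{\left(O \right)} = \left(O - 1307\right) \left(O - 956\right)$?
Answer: $\frac{3991035}{4} \approx 9.9776 \cdot 10^{5}$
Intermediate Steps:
$q{\left(O \right)} = \left(-1307 + O\right) \left(-956 + O\right)$
$N = \frac{14395}{4}$ ($N = \frac{\left(-55\right) \left(-267\right) - 290}{4} = \frac{14685 - 290}{4} = \frac{1}{4} \cdot 14395 = \frac{14395}{4} \approx 3598.8$)
$Y = \frac{127795}{4}$ ($Y = \frac{14395}{4} - \left(1249492 + 1181^{2} - 2672603\right) = \frac{14395}{4} - \left(1249492 + 1394761 - 2672603\right) = \frac{14395}{4} - -28350 = \frac{14395}{4} + 28350 = \frac{127795}{4} \approx 31949.0$)
$965810 + Y = 965810 + \frac{127795}{4} = \frac{3991035}{4}$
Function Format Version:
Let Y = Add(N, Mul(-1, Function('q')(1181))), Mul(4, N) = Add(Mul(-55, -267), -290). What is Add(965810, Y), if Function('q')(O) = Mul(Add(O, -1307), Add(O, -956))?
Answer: Rational(3991035, 4) ≈ 9.9776e+5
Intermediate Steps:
Function('q')(O) = Mul(Add(-1307, O), Add(-956, O))
N = Rational(14395, 4) (N = Mul(Rational(1, 4), Add(Mul(-55, -267), -290)) = Mul(Rational(1, 4), Add(14685, -290)) = Mul(Rational(1, 4), 14395) = Rational(14395, 4) ≈ 3598.8)
Y = Rational(127795, 4) (Y = Add(Rational(14395, 4), Mul(-1, Add(1249492, Pow(1181, 2), Mul(-2263, 1181)))) = Add(Rational(14395, 4), Mul(-1, Add(1249492, 1394761, -2672603))) = Add(Rational(14395, 4), Mul(-1, -28350)) = Add(Rational(14395, 4), 28350) = Rational(127795, 4) ≈ 31949.)
Add(965810, Y) = Add(965810, Rational(127795, 4)) = Rational(3991035, 4)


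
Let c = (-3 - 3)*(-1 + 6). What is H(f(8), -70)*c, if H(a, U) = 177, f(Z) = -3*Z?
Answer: -5310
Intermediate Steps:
c = -30 (c = -6*5 = -30)
H(f(8), -70)*c = 177*(-30) = -5310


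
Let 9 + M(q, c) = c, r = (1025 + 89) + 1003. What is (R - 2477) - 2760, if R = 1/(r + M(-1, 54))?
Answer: -11322393/2162 ≈ -5237.0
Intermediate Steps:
r = 2117 (r = 1114 + 1003 = 2117)
M(q, c) = -9 + c
R = 1/2162 (R = 1/(2117 + (-9 + 54)) = 1/(2117 + 45) = 1/2162 ≈ 0.00046253)
(R - 2477) - 2760 = (1/2162 - 2477) - 2760 = -5355273/2162 - 2760 = -11322393/2162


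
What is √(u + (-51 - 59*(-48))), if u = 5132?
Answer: √7913 ≈ 88.955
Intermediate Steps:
√(u + (-51 - 59*(-48))) = √(5132 + (-51 - 59*(-48))) = √(5132 + (-51 + 2832)) = √(5132 + 2781) = √7913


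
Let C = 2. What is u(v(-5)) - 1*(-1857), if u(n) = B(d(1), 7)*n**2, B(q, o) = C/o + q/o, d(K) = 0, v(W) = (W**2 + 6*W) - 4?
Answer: 13161/7 ≈ 1880.1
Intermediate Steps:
v(W) = -4 + W**2 + 6*W
B(q, o) = 2/o + q/o
u(n) = 2*n**2/7 (u(n) = ((2 + 0)/7)*n**2 = ((1/7)*2)*n**2 = 2*n**2/7)
u(v(-5)) - 1*(-1857) = 2*(-4 + (-5)**2 + 6*(-5))**2/7 - 1*(-1857) = 2*(-4 + 25 - 30)**2/7 + 1857 = (2/7)*(-9)**2 + 1857 = (2/7)*81 + 1857 = 162/7 + 1857 = 13161/7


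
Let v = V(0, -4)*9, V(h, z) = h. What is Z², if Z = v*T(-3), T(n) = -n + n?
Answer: 0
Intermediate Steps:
T(n) = 0
v = 0 (v = 0*9 = 0)
Z = 0 (Z = 0*0 = 0)
Z² = 0² = 0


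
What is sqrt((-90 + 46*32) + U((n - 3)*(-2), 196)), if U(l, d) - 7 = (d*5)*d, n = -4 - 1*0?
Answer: sqrt(193469) ≈ 439.85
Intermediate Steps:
n = -4 (n = -4 + 0 = -4)
U(l, d) = 7 + 5*d**2 (U(l, d) = 7 + (d*5)*d = 7 + (5*d)*d = 7 + 5*d**2)
sqrt((-90 + 46*32) + U((n - 3)*(-2), 196)) = sqrt((-90 + 46*32) + (7 + 5*196**2)) = sqrt((-90 + 1472) + (7 + 5*38416)) = sqrt(1382 + (7 + 192080)) = sqrt(1382 + 192087) = sqrt(193469)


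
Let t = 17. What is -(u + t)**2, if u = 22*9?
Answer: -46225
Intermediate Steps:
u = 198
-(u + t)**2 = -(198 + 17)**2 = -1*215**2 = -1*46225 = -46225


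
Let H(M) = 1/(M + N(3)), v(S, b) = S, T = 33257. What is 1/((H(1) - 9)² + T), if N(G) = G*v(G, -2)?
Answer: 100/3333621 ≈ 2.9997e-5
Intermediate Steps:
N(G) = G² (N(G) = G*G = G²)
H(M) = 1/(9 + M) (H(M) = 1/(M + 3²) = 1/(M + 9) = 1/(9 + M))
1/((H(1) - 9)² + T) = 1/((1/(9 + 1) - 9)² + 33257) = 1/((1/10 - 9)² + 33257) = 1/((⅒ - 9)² + 33257) = 1/((-89/10)² + 33257) = 1/(7921/100 + 33257) = 1/(3333621/100) = 100/3333621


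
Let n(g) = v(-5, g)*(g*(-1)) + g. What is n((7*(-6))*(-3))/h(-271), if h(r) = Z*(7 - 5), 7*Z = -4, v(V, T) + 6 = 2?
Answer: -2205/4 ≈ -551.25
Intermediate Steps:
v(V, T) = -4 (v(V, T) = -6 + 2 = -4)
Z = -4/7 (Z = (⅐)*(-4) = -4/7 ≈ -0.57143)
n(g) = 5*g (n(g) = -4*g*(-1) + g = -(-4)*g + g = 4*g + g = 5*g)
h(r) = -8/7 (h(r) = -4*(7 - 5)/7 = -4/7*2 = -8/7)
n((7*(-6))*(-3))/h(-271) = (5*((7*(-6))*(-3)))/(-8/7) = (5*(-42*(-3)))*(-7/8) = (5*126)*(-7/8) = 630*(-7/8) = -2205/4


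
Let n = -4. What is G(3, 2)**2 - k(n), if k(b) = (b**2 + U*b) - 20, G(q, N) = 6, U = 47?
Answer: 228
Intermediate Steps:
k(b) = -20 + b**2 + 47*b (k(b) = (b**2 + 47*b) - 20 = -20 + b**2 + 47*b)
G(3, 2)**2 - k(n) = 6**2 - (-20 + (-4)**2 + 47*(-4)) = 36 - (-20 + 16 - 188) = 36 - 1*(-192) = 36 + 192 = 228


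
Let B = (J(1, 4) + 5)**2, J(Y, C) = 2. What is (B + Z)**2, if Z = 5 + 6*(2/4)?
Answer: 3249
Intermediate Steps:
Z = 8 (Z = 5 + 6*(2*(1/4)) = 5 + 6*(1/2) = 5 + 3 = 8)
B = 49 (B = (2 + 5)**2 = 7**2 = 49)
(B + Z)**2 = (49 + 8)**2 = 57**2 = 3249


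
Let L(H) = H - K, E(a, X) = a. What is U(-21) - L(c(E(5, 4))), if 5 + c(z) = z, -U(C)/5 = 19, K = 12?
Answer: -83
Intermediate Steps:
U(C) = -95 (U(C) = -5*19 = -95)
c(z) = -5 + z
L(H) = -12 + H (L(H) = H - 1*12 = H - 12 = -12 + H)
U(-21) - L(c(E(5, 4))) = -95 - (-12 + (-5 + 5)) = -95 - (-12 + 0) = -95 - 1*(-12) = -95 + 12 = -83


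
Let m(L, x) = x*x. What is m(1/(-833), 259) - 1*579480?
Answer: -512399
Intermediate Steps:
m(L, x) = x²
m(1/(-833), 259) - 1*579480 = 259² - 1*579480 = 67081 - 579480 = -512399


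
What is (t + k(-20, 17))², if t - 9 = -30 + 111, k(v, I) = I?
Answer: 11449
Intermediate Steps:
t = 90 (t = 9 + (-30 + 111) = 9 + 81 = 90)
(t + k(-20, 17))² = (90 + 17)² = 107² = 11449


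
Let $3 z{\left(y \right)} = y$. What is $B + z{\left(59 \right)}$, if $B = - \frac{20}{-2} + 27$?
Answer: $\frac{170}{3} \approx 56.667$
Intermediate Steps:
$B = 37$ ($B = \left(-20\right) \left(- \frac{1}{2}\right) + 27 = 10 + 27 = 37$)
$z{\left(y \right)} = \frac{y}{3}$
$B + z{\left(59 \right)} = 37 + \frac{1}{3} \cdot 59 = 37 + \frac{59}{3} = \frac{170}{3}$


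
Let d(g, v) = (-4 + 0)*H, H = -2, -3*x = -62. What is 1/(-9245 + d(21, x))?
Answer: -1/9237 ≈ -0.00010826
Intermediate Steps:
x = 62/3 (x = -⅓*(-62) = 62/3 ≈ 20.667)
d(g, v) = 8 (d(g, v) = (-4 + 0)*(-2) = -4*(-2) = 8)
1/(-9245 + d(21, x)) = 1/(-9245 + 8) = 1/(-9237) = -1/9237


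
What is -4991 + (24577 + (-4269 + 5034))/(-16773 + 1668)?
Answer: -75414397/15105 ≈ -4992.7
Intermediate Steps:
-4991 + (24577 + (-4269 + 5034))/(-16773 + 1668) = -4991 + (24577 + 765)/(-15105) = -4991 + 25342*(-1/15105) = -4991 - 25342/15105 = -75414397/15105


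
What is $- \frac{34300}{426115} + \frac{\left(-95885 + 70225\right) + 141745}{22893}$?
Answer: $\frac{3245355325}{650336713} \approx 4.9903$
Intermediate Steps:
$- \frac{34300}{426115} + \frac{\left(-95885 + 70225\right) + 141745}{22893} = \left(-34300\right) \frac{1}{426115} + \left(-25660 + 141745\right) \frac{1}{22893} = - \frac{6860}{85223} + 116085 \cdot \frac{1}{22893} = - \frac{6860}{85223} + \frac{38695}{7631} = \frac{3245355325}{650336713}$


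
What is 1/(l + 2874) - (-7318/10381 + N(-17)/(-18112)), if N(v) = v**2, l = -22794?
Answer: 168740186333/234085736640 ≈ 0.72085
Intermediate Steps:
1/(l + 2874) - (-7318/10381 + N(-17)/(-18112)) = 1/(-22794 + 2874) - (-7318/10381 + (-17)**2/(-18112)) = 1/(-19920) - (-7318*1/10381 + 289*(-1/18112)) = -1/19920 - (-7318/10381 - 289/18112) = -1/19920 - 1*(-135543725/188020672) = -1/19920 + 135543725/188020672 = 168740186333/234085736640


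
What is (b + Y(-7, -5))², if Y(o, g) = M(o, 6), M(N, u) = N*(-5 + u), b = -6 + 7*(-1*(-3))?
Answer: 64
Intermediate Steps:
b = 15 (b = -6 + 7*3 = -6 + 21 = 15)
Y(o, g) = o (Y(o, g) = o*(-5 + 6) = o*1 = o)
(b + Y(-7, -5))² = (15 - 7)² = 8² = 64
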